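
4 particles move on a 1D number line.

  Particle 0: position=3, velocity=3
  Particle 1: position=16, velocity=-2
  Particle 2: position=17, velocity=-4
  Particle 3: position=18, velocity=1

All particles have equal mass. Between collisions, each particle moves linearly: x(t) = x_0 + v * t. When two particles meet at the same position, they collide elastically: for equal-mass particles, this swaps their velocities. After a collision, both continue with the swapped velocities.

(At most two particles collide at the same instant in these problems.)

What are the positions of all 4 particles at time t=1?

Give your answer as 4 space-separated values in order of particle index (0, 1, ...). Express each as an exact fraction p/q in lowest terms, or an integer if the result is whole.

Collision at t=1/2: particles 1 and 2 swap velocities; positions: p0=9/2 p1=15 p2=15 p3=37/2; velocities now: v0=3 v1=-4 v2=-2 v3=1
Advance to t=1 (no further collisions before then); velocities: v0=3 v1=-4 v2=-2 v3=1; positions = 6 13 14 19

Answer: 6 13 14 19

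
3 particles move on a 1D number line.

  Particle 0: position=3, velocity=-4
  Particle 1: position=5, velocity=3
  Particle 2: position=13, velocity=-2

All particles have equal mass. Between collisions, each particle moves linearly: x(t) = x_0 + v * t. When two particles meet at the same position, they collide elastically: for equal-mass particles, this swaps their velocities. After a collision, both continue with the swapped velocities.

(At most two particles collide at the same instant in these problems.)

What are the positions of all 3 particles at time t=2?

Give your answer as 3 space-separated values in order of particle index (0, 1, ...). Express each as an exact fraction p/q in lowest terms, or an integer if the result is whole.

Collision at t=8/5: particles 1 and 2 swap velocities; positions: p0=-17/5 p1=49/5 p2=49/5; velocities now: v0=-4 v1=-2 v2=3
Advance to t=2 (no further collisions before then); velocities: v0=-4 v1=-2 v2=3; positions = -5 9 11

Answer: -5 9 11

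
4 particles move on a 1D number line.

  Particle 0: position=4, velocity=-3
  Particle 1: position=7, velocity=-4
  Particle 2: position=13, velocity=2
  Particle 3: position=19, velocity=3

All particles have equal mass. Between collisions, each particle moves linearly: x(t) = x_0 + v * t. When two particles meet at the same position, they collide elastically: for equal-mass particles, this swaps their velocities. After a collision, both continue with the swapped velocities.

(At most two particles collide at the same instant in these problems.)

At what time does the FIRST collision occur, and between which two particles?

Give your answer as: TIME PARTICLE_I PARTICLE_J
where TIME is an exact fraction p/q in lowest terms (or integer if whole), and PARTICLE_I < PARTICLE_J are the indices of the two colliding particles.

Pair (0,1): pos 4,7 vel -3,-4 -> gap=3, closing at 1/unit, collide at t=3
Pair (1,2): pos 7,13 vel -4,2 -> not approaching (rel speed -6 <= 0)
Pair (2,3): pos 13,19 vel 2,3 -> not approaching (rel speed -1 <= 0)
Earliest collision: t=3 between 0 and 1

Answer: 3 0 1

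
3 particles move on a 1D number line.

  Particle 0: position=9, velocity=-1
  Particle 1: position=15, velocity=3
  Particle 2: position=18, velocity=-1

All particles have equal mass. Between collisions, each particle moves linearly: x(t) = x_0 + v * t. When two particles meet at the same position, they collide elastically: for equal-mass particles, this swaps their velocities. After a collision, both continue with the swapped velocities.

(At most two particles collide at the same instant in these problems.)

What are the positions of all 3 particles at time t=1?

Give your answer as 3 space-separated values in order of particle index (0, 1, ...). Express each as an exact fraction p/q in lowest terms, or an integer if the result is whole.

Answer: 8 17 18

Derivation:
Collision at t=3/4: particles 1 and 2 swap velocities; positions: p0=33/4 p1=69/4 p2=69/4; velocities now: v0=-1 v1=-1 v2=3
Advance to t=1 (no further collisions before then); velocities: v0=-1 v1=-1 v2=3; positions = 8 17 18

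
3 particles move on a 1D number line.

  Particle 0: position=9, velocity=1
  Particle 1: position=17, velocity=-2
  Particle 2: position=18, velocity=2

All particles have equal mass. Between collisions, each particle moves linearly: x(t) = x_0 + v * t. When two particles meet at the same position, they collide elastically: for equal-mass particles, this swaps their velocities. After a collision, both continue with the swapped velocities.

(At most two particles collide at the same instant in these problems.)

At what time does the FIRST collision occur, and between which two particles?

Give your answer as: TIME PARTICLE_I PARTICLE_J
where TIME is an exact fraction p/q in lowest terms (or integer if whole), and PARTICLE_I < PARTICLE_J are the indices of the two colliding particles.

Pair (0,1): pos 9,17 vel 1,-2 -> gap=8, closing at 3/unit, collide at t=8/3
Pair (1,2): pos 17,18 vel -2,2 -> not approaching (rel speed -4 <= 0)
Earliest collision: t=8/3 between 0 and 1

Answer: 8/3 0 1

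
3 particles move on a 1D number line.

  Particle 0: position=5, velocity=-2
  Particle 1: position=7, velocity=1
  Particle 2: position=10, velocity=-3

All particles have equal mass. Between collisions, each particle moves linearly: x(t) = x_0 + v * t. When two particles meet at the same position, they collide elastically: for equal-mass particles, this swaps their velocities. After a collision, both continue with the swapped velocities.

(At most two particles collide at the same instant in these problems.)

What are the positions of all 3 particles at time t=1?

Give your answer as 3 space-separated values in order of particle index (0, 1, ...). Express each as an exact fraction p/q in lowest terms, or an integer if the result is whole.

Collision at t=3/4: particles 1 and 2 swap velocities; positions: p0=7/2 p1=31/4 p2=31/4; velocities now: v0=-2 v1=-3 v2=1
Advance to t=1 (no further collisions before then); velocities: v0=-2 v1=-3 v2=1; positions = 3 7 8

Answer: 3 7 8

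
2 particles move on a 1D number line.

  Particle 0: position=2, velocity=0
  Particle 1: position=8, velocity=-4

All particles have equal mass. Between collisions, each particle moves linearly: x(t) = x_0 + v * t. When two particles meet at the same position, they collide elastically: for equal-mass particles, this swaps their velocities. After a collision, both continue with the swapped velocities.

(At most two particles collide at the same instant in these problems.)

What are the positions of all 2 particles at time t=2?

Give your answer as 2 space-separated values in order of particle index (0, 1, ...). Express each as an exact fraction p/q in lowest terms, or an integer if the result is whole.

Answer: 0 2

Derivation:
Collision at t=3/2: particles 0 and 1 swap velocities; positions: p0=2 p1=2; velocities now: v0=-4 v1=0
Advance to t=2 (no further collisions before then); velocities: v0=-4 v1=0; positions = 0 2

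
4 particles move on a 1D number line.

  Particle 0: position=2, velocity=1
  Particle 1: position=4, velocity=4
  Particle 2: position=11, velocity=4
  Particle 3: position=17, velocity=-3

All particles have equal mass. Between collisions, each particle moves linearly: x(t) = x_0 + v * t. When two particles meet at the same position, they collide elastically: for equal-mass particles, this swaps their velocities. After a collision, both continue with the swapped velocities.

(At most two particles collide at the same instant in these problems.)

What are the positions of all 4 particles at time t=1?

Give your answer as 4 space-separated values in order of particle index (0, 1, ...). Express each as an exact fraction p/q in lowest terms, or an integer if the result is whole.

Answer: 3 8 14 15

Derivation:
Collision at t=6/7: particles 2 and 3 swap velocities; positions: p0=20/7 p1=52/7 p2=101/7 p3=101/7; velocities now: v0=1 v1=4 v2=-3 v3=4
Advance to t=1 (no further collisions before then); velocities: v0=1 v1=4 v2=-3 v3=4; positions = 3 8 14 15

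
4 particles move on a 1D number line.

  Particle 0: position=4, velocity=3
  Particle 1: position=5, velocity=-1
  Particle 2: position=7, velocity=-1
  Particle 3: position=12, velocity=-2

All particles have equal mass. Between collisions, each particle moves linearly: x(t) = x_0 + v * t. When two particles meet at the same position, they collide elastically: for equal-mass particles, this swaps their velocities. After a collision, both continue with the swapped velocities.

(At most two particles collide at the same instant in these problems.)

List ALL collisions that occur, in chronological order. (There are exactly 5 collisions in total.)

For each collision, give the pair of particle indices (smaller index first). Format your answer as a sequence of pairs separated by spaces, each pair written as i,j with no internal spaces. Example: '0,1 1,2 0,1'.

Answer: 0,1 1,2 2,3 1,2 0,1

Derivation:
Collision at t=1/4: particles 0 and 1 swap velocities; positions: p0=19/4 p1=19/4 p2=27/4 p3=23/2; velocities now: v0=-1 v1=3 v2=-1 v3=-2
Collision at t=3/4: particles 1 and 2 swap velocities; positions: p0=17/4 p1=25/4 p2=25/4 p3=21/2; velocities now: v0=-1 v1=-1 v2=3 v3=-2
Collision at t=8/5: particles 2 and 3 swap velocities; positions: p0=17/5 p1=27/5 p2=44/5 p3=44/5; velocities now: v0=-1 v1=-1 v2=-2 v3=3
Collision at t=5: particles 1 and 2 swap velocities; positions: p0=0 p1=2 p2=2 p3=19; velocities now: v0=-1 v1=-2 v2=-1 v3=3
Collision at t=7: particles 0 and 1 swap velocities; positions: p0=-2 p1=-2 p2=0 p3=25; velocities now: v0=-2 v1=-1 v2=-1 v3=3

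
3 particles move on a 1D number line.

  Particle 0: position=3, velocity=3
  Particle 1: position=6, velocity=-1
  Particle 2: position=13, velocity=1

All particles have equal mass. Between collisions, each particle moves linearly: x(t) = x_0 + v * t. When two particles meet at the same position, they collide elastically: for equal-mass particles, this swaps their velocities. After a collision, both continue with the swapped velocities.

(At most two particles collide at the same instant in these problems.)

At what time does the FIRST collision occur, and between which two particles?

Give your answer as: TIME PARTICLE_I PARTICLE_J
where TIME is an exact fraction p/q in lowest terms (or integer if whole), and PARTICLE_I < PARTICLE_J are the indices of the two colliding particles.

Answer: 3/4 0 1

Derivation:
Pair (0,1): pos 3,6 vel 3,-1 -> gap=3, closing at 4/unit, collide at t=3/4
Pair (1,2): pos 6,13 vel -1,1 -> not approaching (rel speed -2 <= 0)
Earliest collision: t=3/4 between 0 and 1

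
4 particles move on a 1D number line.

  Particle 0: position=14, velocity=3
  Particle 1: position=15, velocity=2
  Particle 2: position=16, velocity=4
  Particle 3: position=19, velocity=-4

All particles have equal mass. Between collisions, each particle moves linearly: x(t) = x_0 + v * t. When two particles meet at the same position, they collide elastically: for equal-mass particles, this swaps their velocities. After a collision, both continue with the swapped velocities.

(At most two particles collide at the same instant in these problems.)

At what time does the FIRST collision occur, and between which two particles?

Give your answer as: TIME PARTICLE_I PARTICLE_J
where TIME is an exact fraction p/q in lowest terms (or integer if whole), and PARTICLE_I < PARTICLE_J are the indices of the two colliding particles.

Pair (0,1): pos 14,15 vel 3,2 -> gap=1, closing at 1/unit, collide at t=1
Pair (1,2): pos 15,16 vel 2,4 -> not approaching (rel speed -2 <= 0)
Pair (2,3): pos 16,19 vel 4,-4 -> gap=3, closing at 8/unit, collide at t=3/8
Earliest collision: t=3/8 between 2 and 3

Answer: 3/8 2 3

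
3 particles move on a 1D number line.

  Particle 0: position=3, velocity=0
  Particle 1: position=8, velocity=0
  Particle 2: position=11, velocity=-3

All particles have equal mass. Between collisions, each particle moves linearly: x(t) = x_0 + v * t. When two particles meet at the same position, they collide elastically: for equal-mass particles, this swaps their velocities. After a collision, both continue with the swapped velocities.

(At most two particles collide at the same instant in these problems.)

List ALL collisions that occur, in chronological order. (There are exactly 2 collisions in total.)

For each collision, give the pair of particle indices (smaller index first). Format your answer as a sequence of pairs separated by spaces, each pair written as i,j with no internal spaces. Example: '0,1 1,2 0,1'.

Collision at t=1: particles 1 and 2 swap velocities; positions: p0=3 p1=8 p2=8; velocities now: v0=0 v1=-3 v2=0
Collision at t=8/3: particles 0 and 1 swap velocities; positions: p0=3 p1=3 p2=8; velocities now: v0=-3 v1=0 v2=0

Answer: 1,2 0,1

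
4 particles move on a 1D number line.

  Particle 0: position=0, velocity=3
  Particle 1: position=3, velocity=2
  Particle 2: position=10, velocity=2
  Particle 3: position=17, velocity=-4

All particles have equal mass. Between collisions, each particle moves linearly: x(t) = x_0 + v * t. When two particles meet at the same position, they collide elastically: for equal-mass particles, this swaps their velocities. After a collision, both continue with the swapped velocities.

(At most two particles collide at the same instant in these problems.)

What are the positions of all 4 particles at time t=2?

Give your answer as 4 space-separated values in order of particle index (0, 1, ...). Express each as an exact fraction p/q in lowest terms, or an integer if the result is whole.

Answer: 6 7 9 14

Derivation:
Collision at t=7/6: particles 2 and 3 swap velocities; positions: p0=7/2 p1=16/3 p2=37/3 p3=37/3; velocities now: v0=3 v1=2 v2=-4 v3=2
Advance to t=2 (no further collisions before then); velocities: v0=3 v1=2 v2=-4 v3=2; positions = 6 7 9 14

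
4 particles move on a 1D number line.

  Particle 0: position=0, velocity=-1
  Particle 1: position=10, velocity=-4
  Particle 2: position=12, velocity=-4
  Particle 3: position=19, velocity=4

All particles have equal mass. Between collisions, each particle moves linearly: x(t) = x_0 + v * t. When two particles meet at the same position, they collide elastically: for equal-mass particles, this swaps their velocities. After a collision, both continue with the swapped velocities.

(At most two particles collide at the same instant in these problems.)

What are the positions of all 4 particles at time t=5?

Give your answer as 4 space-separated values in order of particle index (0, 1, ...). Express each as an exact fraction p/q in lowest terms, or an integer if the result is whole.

Answer: -10 -8 -5 39

Derivation:
Collision at t=10/3: particles 0 and 1 swap velocities; positions: p0=-10/3 p1=-10/3 p2=-4/3 p3=97/3; velocities now: v0=-4 v1=-1 v2=-4 v3=4
Collision at t=4: particles 1 and 2 swap velocities; positions: p0=-6 p1=-4 p2=-4 p3=35; velocities now: v0=-4 v1=-4 v2=-1 v3=4
Advance to t=5 (no further collisions before then); velocities: v0=-4 v1=-4 v2=-1 v3=4; positions = -10 -8 -5 39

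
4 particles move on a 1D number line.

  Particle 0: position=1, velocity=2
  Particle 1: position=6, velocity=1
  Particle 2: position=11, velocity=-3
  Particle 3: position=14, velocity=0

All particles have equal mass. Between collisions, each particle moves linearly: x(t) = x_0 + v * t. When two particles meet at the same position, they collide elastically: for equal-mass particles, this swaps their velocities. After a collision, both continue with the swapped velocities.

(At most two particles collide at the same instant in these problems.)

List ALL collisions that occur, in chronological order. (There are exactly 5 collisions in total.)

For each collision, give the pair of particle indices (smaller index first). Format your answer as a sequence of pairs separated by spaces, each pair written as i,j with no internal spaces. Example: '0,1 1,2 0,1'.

Answer: 1,2 0,1 1,2 2,3 1,2

Derivation:
Collision at t=5/4: particles 1 and 2 swap velocities; positions: p0=7/2 p1=29/4 p2=29/4 p3=14; velocities now: v0=2 v1=-3 v2=1 v3=0
Collision at t=2: particles 0 and 1 swap velocities; positions: p0=5 p1=5 p2=8 p3=14; velocities now: v0=-3 v1=2 v2=1 v3=0
Collision at t=5: particles 1 and 2 swap velocities; positions: p0=-4 p1=11 p2=11 p3=14; velocities now: v0=-3 v1=1 v2=2 v3=0
Collision at t=13/2: particles 2 and 3 swap velocities; positions: p0=-17/2 p1=25/2 p2=14 p3=14; velocities now: v0=-3 v1=1 v2=0 v3=2
Collision at t=8: particles 1 and 2 swap velocities; positions: p0=-13 p1=14 p2=14 p3=17; velocities now: v0=-3 v1=0 v2=1 v3=2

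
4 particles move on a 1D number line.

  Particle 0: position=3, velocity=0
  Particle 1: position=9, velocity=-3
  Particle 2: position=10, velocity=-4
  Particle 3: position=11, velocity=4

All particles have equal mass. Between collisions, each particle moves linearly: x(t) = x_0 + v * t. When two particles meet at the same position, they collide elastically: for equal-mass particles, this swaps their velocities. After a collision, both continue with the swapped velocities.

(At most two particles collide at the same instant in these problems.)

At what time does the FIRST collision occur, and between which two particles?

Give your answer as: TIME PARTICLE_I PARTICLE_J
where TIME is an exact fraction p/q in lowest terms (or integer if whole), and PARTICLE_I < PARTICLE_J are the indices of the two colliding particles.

Answer: 1 1 2

Derivation:
Pair (0,1): pos 3,9 vel 0,-3 -> gap=6, closing at 3/unit, collide at t=2
Pair (1,2): pos 9,10 vel -3,-4 -> gap=1, closing at 1/unit, collide at t=1
Pair (2,3): pos 10,11 vel -4,4 -> not approaching (rel speed -8 <= 0)
Earliest collision: t=1 between 1 and 2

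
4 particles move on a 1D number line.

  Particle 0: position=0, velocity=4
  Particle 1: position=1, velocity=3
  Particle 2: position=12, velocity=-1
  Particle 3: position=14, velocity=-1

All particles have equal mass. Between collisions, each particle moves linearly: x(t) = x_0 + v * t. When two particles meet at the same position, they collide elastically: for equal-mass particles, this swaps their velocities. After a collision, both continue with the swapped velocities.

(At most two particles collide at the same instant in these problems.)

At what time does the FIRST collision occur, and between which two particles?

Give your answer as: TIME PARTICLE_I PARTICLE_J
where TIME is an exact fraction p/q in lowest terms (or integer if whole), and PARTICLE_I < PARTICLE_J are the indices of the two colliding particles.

Pair (0,1): pos 0,1 vel 4,3 -> gap=1, closing at 1/unit, collide at t=1
Pair (1,2): pos 1,12 vel 3,-1 -> gap=11, closing at 4/unit, collide at t=11/4
Pair (2,3): pos 12,14 vel -1,-1 -> not approaching (rel speed 0 <= 0)
Earliest collision: t=1 between 0 and 1

Answer: 1 0 1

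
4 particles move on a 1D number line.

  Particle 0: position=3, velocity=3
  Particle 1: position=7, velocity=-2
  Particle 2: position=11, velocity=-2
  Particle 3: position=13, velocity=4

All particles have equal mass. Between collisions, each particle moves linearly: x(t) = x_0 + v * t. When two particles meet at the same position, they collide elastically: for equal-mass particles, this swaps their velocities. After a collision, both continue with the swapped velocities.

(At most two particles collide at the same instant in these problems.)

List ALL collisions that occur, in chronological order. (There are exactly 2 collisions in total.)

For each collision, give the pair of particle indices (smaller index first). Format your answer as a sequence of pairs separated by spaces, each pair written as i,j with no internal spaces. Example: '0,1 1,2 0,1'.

Collision at t=4/5: particles 0 and 1 swap velocities; positions: p0=27/5 p1=27/5 p2=47/5 p3=81/5; velocities now: v0=-2 v1=3 v2=-2 v3=4
Collision at t=8/5: particles 1 and 2 swap velocities; positions: p0=19/5 p1=39/5 p2=39/5 p3=97/5; velocities now: v0=-2 v1=-2 v2=3 v3=4

Answer: 0,1 1,2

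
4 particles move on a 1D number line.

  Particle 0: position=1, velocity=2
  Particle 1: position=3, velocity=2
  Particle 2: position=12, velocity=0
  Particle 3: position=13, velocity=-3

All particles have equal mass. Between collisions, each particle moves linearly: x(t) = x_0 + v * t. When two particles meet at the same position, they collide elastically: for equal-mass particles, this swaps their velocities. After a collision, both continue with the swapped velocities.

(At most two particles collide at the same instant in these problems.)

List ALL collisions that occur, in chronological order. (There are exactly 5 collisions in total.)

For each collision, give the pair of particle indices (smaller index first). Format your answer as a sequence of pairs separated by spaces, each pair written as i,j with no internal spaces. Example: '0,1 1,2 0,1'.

Answer: 2,3 1,2 0,1 2,3 1,2

Derivation:
Collision at t=1/3: particles 2 and 3 swap velocities; positions: p0=5/3 p1=11/3 p2=12 p3=12; velocities now: v0=2 v1=2 v2=-3 v3=0
Collision at t=2: particles 1 and 2 swap velocities; positions: p0=5 p1=7 p2=7 p3=12; velocities now: v0=2 v1=-3 v2=2 v3=0
Collision at t=12/5: particles 0 and 1 swap velocities; positions: p0=29/5 p1=29/5 p2=39/5 p3=12; velocities now: v0=-3 v1=2 v2=2 v3=0
Collision at t=9/2: particles 2 and 3 swap velocities; positions: p0=-1/2 p1=10 p2=12 p3=12; velocities now: v0=-3 v1=2 v2=0 v3=2
Collision at t=11/2: particles 1 and 2 swap velocities; positions: p0=-7/2 p1=12 p2=12 p3=14; velocities now: v0=-3 v1=0 v2=2 v3=2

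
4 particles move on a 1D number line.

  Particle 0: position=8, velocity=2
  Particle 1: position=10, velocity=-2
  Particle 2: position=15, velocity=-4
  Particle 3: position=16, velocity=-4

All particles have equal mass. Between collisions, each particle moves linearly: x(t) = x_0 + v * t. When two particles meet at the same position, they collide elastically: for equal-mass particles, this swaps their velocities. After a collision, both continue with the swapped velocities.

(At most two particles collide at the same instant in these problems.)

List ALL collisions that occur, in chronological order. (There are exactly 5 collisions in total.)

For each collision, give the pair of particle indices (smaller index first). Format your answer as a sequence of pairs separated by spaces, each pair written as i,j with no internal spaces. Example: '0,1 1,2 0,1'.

Collision at t=1/2: particles 0 and 1 swap velocities; positions: p0=9 p1=9 p2=13 p3=14; velocities now: v0=-2 v1=2 v2=-4 v3=-4
Collision at t=7/6: particles 1 and 2 swap velocities; positions: p0=23/3 p1=31/3 p2=31/3 p3=34/3; velocities now: v0=-2 v1=-4 v2=2 v3=-4
Collision at t=4/3: particles 2 and 3 swap velocities; positions: p0=22/3 p1=29/3 p2=32/3 p3=32/3; velocities now: v0=-2 v1=-4 v2=-4 v3=2
Collision at t=5/2: particles 0 and 1 swap velocities; positions: p0=5 p1=5 p2=6 p3=13; velocities now: v0=-4 v1=-2 v2=-4 v3=2
Collision at t=3: particles 1 and 2 swap velocities; positions: p0=3 p1=4 p2=4 p3=14; velocities now: v0=-4 v1=-4 v2=-2 v3=2

Answer: 0,1 1,2 2,3 0,1 1,2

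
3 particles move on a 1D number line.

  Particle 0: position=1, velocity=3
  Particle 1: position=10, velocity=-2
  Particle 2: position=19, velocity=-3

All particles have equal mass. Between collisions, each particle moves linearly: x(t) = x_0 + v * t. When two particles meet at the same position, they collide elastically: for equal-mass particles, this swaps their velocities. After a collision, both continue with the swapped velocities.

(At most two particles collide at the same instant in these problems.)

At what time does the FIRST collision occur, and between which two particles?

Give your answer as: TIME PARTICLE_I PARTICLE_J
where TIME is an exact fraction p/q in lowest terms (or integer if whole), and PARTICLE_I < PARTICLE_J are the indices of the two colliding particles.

Pair (0,1): pos 1,10 vel 3,-2 -> gap=9, closing at 5/unit, collide at t=9/5
Pair (1,2): pos 10,19 vel -2,-3 -> gap=9, closing at 1/unit, collide at t=9
Earliest collision: t=9/5 between 0 and 1

Answer: 9/5 0 1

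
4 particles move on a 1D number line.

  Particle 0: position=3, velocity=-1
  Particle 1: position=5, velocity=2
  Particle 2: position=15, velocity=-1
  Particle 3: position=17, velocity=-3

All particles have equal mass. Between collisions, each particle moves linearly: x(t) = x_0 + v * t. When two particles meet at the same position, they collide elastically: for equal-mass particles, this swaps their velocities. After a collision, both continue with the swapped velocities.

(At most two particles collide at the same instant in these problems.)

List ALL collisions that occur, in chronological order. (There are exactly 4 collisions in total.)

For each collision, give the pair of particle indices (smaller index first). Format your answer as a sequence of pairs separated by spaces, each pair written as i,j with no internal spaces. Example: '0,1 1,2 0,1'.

Answer: 2,3 1,2 2,3 0,1

Derivation:
Collision at t=1: particles 2 and 3 swap velocities; positions: p0=2 p1=7 p2=14 p3=14; velocities now: v0=-1 v1=2 v2=-3 v3=-1
Collision at t=12/5: particles 1 and 2 swap velocities; positions: p0=3/5 p1=49/5 p2=49/5 p3=63/5; velocities now: v0=-1 v1=-3 v2=2 v3=-1
Collision at t=10/3: particles 2 and 3 swap velocities; positions: p0=-1/3 p1=7 p2=35/3 p3=35/3; velocities now: v0=-1 v1=-3 v2=-1 v3=2
Collision at t=7: particles 0 and 1 swap velocities; positions: p0=-4 p1=-4 p2=8 p3=19; velocities now: v0=-3 v1=-1 v2=-1 v3=2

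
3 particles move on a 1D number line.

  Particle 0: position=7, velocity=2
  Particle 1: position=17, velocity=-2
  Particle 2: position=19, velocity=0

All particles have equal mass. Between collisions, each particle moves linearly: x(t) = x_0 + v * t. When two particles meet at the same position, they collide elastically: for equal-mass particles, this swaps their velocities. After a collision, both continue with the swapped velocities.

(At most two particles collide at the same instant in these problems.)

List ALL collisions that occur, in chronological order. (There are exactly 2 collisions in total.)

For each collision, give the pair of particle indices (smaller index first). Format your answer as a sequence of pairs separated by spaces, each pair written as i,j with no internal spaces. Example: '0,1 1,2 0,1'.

Answer: 0,1 1,2

Derivation:
Collision at t=5/2: particles 0 and 1 swap velocities; positions: p0=12 p1=12 p2=19; velocities now: v0=-2 v1=2 v2=0
Collision at t=6: particles 1 and 2 swap velocities; positions: p0=5 p1=19 p2=19; velocities now: v0=-2 v1=0 v2=2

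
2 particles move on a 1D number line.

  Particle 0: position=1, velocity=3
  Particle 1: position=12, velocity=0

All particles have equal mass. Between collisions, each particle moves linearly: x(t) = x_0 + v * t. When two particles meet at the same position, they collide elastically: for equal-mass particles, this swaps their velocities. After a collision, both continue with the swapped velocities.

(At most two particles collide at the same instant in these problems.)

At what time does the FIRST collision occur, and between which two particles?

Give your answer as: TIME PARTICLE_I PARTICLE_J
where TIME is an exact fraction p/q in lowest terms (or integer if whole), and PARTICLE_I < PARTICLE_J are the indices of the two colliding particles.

Answer: 11/3 0 1

Derivation:
Pair (0,1): pos 1,12 vel 3,0 -> gap=11, closing at 3/unit, collide at t=11/3
Earliest collision: t=11/3 between 0 and 1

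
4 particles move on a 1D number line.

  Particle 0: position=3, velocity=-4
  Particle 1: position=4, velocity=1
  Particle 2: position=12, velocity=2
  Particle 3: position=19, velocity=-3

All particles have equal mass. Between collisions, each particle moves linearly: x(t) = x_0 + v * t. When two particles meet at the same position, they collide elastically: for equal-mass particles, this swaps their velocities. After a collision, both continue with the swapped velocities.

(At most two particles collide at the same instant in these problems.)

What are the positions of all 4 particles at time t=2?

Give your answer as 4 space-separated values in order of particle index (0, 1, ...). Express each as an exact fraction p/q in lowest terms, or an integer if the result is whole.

Collision at t=7/5: particles 2 and 3 swap velocities; positions: p0=-13/5 p1=27/5 p2=74/5 p3=74/5; velocities now: v0=-4 v1=1 v2=-3 v3=2
Advance to t=2 (no further collisions before then); velocities: v0=-4 v1=1 v2=-3 v3=2; positions = -5 6 13 16

Answer: -5 6 13 16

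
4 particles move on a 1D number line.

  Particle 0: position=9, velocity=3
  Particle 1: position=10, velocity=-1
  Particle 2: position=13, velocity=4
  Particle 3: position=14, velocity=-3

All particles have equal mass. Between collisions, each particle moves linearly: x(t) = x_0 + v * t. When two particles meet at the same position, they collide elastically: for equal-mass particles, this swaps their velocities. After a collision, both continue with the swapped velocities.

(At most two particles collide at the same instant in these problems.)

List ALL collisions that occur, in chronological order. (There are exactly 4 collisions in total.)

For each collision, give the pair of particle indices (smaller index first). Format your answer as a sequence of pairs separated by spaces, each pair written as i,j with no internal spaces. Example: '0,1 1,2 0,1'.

Collision at t=1/7: particles 2 and 3 swap velocities; positions: p0=66/7 p1=69/7 p2=95/7 p3=95/7; velocities now: v0=3 v1=-1 v2=-3 v3=4
Collision at t=1/4: particles 0 and 1 swap velocities; positions: p0=39/4 p1=39/4 p2=53/4 p3=14; velocities now: v0=-1 v1=3 v2=-3 v3=4
Collision at t=5/6: particles 1 and 2 swap velocities; positions: p0=55/6 p1=23/2 p2=23/2 p3=49/3; velocities now: v0=-1 v1=-3 v2=3 v3=4
Collision at t=2: particles 0 and 1 swap velocities; positions: p0=8 p1=8 p2=15 p3=21; velocities now: v0=-3 v1=-1 v2=3 v3=4

Answer: 2,3 0,1 1,2 0,1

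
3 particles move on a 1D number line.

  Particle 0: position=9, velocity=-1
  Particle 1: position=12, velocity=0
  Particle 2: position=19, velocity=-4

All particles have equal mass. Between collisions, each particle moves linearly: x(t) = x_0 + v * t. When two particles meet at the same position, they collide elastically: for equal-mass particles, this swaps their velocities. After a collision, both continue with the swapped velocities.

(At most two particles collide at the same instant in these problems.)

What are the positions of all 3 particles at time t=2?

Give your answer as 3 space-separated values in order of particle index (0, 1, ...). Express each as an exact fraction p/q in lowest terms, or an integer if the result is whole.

Collision at t=7/4: particles 1 and 2 swap velocities; positions: p0=29/4 p1=12 p2=12; velocities now: v0=-1 v1=-4 v2=0
Advance to t=2 (no further collisions before then); velocities: v0=-1 v1=-4 v2=0; positions = 7 11 12

Answer: 7 11 12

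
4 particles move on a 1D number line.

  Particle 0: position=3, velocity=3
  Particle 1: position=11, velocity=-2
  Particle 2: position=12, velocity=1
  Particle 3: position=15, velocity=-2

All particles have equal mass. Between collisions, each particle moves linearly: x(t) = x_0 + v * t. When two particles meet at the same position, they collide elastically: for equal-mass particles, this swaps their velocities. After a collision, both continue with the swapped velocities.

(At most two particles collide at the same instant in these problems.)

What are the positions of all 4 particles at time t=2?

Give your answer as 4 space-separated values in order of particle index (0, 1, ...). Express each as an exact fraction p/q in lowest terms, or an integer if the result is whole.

Collision at t=1: particles 2 and 3 swap velocities; positions: p0=6 p1=9 p2=13 p3=13; velocities now: v0=3 v1=-2 v2=-2 v3=1
Collision at t=8/5: particles 0 and 1 swap velocities; positions: p0=39/5 p1=39/5 p2=59/5 p3=68/5; velocities now: v0=-2 v1=3 v2=-2 v3=1
Advance to t=2 (no further collisions before then); velocities: v0=-2 v1=3 v2=-2 v3=1; positions = 7 9 11 14

Answer: 7 9 11 14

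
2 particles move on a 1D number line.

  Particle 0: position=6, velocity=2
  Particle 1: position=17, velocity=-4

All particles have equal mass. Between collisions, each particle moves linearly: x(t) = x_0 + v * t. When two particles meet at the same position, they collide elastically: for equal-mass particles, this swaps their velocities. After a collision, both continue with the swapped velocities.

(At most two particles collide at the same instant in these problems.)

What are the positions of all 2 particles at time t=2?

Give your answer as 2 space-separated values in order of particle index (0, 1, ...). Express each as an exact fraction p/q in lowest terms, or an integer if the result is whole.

Collision at t=11/6: particles 0 and 1 swap velocities; positions: p0=29/3 p1=29/3; velocities now: v0=-4 v1=2
Advance to t=2 (no further collisions before then); velocities: v0=-4 v1=2; positions = 9 10

Answer: 9 10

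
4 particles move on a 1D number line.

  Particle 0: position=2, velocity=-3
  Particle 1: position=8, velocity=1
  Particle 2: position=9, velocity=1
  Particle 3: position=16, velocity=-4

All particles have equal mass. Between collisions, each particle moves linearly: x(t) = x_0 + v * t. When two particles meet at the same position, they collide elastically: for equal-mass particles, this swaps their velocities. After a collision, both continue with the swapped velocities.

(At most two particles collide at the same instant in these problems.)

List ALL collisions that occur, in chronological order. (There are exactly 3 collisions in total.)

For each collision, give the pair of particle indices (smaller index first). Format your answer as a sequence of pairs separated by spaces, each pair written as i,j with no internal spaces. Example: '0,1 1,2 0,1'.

Collision at t=7/5: particles 2 and 3 swap velocities; positions: p0=-11/5 p1=47/5 p2=52/5 p3=52/5; velocities now: v0=-3 v1=1 v2=-4 v3=1
Collision at t=8/5: particles 1 and 2 swap velocities; positions: p0=-14/5 p1=48/5 p2=48/5 p3=53/5; velocities now: v0=-3 v1=-4 v2=1 v3=1
Collision at t=14: particles 0 and 1 swap velocities; positions: p0=-40 p1=-40 p2=22 p3=23; velocities now: v0=-4 v1=-3 v2=1 v3=1

Answer: 2,3 1,2 0,1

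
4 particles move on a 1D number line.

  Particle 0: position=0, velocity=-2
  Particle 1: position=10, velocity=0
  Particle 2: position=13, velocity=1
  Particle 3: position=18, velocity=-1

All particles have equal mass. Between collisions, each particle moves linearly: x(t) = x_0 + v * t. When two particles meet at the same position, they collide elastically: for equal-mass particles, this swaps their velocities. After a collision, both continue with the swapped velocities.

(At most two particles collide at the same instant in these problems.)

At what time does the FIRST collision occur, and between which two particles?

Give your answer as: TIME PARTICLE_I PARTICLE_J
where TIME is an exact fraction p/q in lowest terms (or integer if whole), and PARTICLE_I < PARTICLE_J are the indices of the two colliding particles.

Answer: 5/2 2 3

Derivation:
Pair (0,1): pos 0,10 vel -2,0 -> not approaching (rel speed -2 <= 0)
Pair (1,2): pos 10,13 vel 0,1 -> not approaching (rel speed -1 <= 0)
Pair (2,3): pos 13,18 vel 1,-1 -> gap=5, closing at 2/unit, collide at t=5/2
Earliest collision: t=5/2 between 2 and 3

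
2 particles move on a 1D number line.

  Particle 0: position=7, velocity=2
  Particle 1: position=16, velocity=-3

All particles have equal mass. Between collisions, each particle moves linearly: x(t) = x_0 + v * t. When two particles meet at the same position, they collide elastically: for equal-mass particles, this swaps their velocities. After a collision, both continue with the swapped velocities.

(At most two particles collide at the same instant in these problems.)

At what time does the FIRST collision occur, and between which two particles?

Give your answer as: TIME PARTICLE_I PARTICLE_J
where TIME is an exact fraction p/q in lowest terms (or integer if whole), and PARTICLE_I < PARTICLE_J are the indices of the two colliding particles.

Answer: 9/5 0 1

Derivation:
Pair (0,1): pos 7,16 vel 2,-3 -> gap=9, closing at 5/unit, collide at t=9/5
Earliest collision: t=9/5 between 0 and 1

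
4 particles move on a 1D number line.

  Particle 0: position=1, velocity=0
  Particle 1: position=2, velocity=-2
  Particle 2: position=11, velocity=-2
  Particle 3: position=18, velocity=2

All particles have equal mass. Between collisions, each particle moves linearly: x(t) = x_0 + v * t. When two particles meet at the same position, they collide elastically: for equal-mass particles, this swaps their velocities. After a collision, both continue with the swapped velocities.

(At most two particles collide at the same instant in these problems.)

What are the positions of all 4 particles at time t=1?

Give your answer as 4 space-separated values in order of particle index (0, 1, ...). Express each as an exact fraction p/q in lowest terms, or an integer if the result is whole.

Answer: 0 1 9 20

Derivation:
Collision at t=1/2: particles 0 and 1 swap velocities; positions: p0=1 p1=1 p2=10 p3=19; velocities now: v0=-2 v1=0 v2=-2 v3=2
Advance to t=1 (no further collisions before then); velocities: v0=-2 v1=0 v2=-2 v3=2; positions = 0 1 9 20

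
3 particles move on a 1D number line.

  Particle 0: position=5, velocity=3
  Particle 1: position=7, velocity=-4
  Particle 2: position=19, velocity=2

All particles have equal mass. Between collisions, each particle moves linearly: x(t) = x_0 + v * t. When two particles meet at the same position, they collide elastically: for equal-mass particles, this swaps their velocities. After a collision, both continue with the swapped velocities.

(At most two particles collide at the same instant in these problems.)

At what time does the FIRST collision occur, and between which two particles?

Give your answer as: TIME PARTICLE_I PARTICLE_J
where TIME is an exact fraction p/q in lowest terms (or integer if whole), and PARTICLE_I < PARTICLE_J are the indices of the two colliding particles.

Answer: 2/7 0 1

Derivation:
Pair (0,1): pos 5,7 vel 3,-4 -> gap=2, closing at 7/unit, collide at t=2/7
Pair (1,2): pos 7,19 vel -4,2 -> not approaching (rel speed -6 <= 0)
Earliest collision: t=2/7 between 0 and 1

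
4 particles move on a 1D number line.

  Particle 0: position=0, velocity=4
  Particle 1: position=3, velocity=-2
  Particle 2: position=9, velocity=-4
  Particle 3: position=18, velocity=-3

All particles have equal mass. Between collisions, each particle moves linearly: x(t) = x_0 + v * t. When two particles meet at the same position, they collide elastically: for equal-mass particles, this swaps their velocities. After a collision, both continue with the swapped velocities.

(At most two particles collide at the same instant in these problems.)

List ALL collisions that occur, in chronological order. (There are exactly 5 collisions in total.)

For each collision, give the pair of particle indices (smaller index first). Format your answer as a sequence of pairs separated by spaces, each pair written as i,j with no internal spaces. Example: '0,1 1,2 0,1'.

Collision at t=1/2: particles 0 and 1 swap velocities; positions: p0=2 p1=2 p2=7 p3=33/2; velocities now: v0=-2 v1=4 v2=-4 v3=-3
Collision at t=9/8: particles 1 and 2 swap velocities; positions: p0=3/4 p1=9/2 p2=9/2 p3=117/8; velocities now: v0=-2 v1=-4 v2=4 v3=-3
Collision at t=18/7: particles 2 and 3 swap velocities; positions: p0=-15/7 p1=-9/7 p2=72/7 p3=72/7; velocities now: v0=-2 v1=-4 v2=-3 v3=4
Collision at t=3: particles 0 and 1 swap velocities; positions: p0=-3 p1=-3 p2=9 p3=12; velocities now: v0=-4 v1=-2 v2=-3 v3=4
Collision at t=15: particles 1 and 2 swap velocities; positions: p0=-51 p1=-27 p2=-27 p3=60; velocities now: v0=-4 v1=-3 v2=-2 v3=4

Answer: 0,1 1,2 2,3 0,1 1,2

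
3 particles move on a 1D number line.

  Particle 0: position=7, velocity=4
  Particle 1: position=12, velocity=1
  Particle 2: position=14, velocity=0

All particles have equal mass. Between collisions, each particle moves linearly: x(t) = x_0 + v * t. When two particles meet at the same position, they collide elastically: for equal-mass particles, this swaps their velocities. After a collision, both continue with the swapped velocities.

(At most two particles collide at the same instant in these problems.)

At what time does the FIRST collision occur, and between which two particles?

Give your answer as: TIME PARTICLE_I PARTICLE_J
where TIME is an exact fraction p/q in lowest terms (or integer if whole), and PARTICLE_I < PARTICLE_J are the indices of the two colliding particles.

Answer: 5/3 0 1

Derivation:
Pair (0,1): pos 7,12 vel 4,1 -> gap=5, closing at 3/unit, collide at t=5/3
Pair (1,2): pos 12,14 vel 1,0 -> gap=2, closing at 1/unit, collide at t=2
Earliest collision: t=5/3 between 0 and 1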